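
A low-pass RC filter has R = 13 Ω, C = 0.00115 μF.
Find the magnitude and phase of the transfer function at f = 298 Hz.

Step 1 — Angular frequency: ω = 2π·298 = 1872 rad/s.
Step 2 — Transfer function: H(jω) = 1/(1 + jωRC).
Step 3 — Denominator: 1 + jωRC = 1 + j·1872·13·1.15e-09 = 1 + j2.799e-05.
Step 4 — H = 1 - j2.799e-05.
Step 5 — Magnitude: |H| = 1 (-0.0 dB); phase: φ = -0.0°.

|H| = 1 (-0.0 dB), φ = -0.0°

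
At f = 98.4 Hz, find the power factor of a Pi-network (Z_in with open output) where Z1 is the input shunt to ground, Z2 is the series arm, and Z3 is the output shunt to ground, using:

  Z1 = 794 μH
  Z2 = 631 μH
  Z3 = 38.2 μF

Step 1 — Angular frequency: ω = 2π·f = 2π·98.4 = 618.3 rad/s.
Step 2 — Component impedances:
  Z1: Z = jωL = j·618.3·0.000794 = 0 + j0.4909 Ω
  Z2: Z = jωL = j·618.3·0.000631 = 0 + j0.3901 Ω
  Z3: Z = 1/(jωC) = -j/(ω·C) = 0 - j42.34 Ω
Step 3 — With open output, the series arm Z2 and the output shunt Z3 appear in series to ground: Z2 + Z3 = 0 - j41.95 Ω.
Step 4 — Parallel with input shunt Z1: Z_in = Z1 || (Z2 + Z3) = 0 + j0.4967 Ω = 0.4967∠90.0° Ω.
Step 5 — Power factor: PF = cos(φ) = Re(Z)/|Z| = -0/0.4967 = -0.
Step 6 — Type: Im(Z) = 0.4967 ⇒ lagging (phase φ = 90.0°).

PF = -0 (lagging, φ = 90.0°)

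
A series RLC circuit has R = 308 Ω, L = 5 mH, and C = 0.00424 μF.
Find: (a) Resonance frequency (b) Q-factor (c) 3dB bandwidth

Step 1 — Resonance condition Im(Z)=0 gives ω₀ = 1/√(LC).
Step 2 — ω₀ = 1/√(0.005·4.24e-09) = 2.172e+05 rad/s.
Step 3 — f₀ = ω₀/(2π) = 3.457e+04 Hz.
Step 4 — Series Q: Q = ω₀L/R = 2.172e+05·0.005/308 = 3.526.
Step 5 — 3dB bandwidth: Δω = ω₀/Q = 6.16e+04 rad/s; BW = Δω/(2π) = 9804 Hz.

(a) f₀ = 3.457e+04 Hz  (b) Q = 3.526  (c) BW = 9804 Hz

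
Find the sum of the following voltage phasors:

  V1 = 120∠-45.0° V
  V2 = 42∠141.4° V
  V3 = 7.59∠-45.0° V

Step 1 — Convert each phasor to rectangular form:
  V1 = 120·(cos(-45.0°) + j·sin(-45.0°)) = 84.85 - j84.85 V
  V2 = 42·(cos(141.4°) + j·sin(141.4°)) = -32.82 + j26.2 V
  V3 = 7.59·(cos(-45.0°) + j·sin(-45.0°)) = 5.367 - j5.367 V
Step 2 — Sum components: V_total = 57.4 - j64.02 V.
Step 3 — Convert to polar: |V_total| = 85.98 V, ∠V_total = -48.1°.

V_total = 85.98∠-48.1° V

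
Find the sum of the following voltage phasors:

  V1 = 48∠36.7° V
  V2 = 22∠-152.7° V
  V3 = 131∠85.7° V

Step 1 — Convert each phasor to rectangular form:
  V1 = 48·(cos(36.7°) + j·sin(36.7°)) = 38.49 + j28.69 V
  V2 = 22·(cos(-152.7°) + j·sin(-152.7°)) = -19.55 - j10.09 V
  V3 = 131·(cos(85.7°) + j·sin(85.7°)) = 9.822 + j130.6 V
Step 2 — Sum components: V_total = 28.76 + j149.2 V.
Step 3 — Convert to polar: |V_total| = 152 V, ∠V_total = 79.1°.

V_total = 152∠79.1° V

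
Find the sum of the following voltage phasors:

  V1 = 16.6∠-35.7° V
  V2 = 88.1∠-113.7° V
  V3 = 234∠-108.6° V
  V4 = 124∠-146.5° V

Step 1 — Convert each phasor to rectangular form:
  V1 = 16.6·(cos(-35.7°) + j·sin(-35.7°)) = 13.48 - j9.687 V
  V2 = 88.1·(cos(-113.7°) + j·sin(-113.7°)) = -35.41 - j80.67 V
  V3 = 234·(cos(-108.6°) + j·sin(-108.6°)) = -74.64 - j221.8 V
  V4 = 124·(cos(-146.5°) + j·sin(-146.5°)) = -103.4 - j68.44 V
Step 2 — Sum components: V_total = -200 - j380.6 V.
Step 3 — Convert to polar: |V_total| = 429.9 V, ∠V_total = -117.7°.

V_total = 429.9∠-117.7° V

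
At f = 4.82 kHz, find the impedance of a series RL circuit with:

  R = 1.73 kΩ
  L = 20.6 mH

Step 1 — Angular frequency: ω = 2π·f = 2π·4820 = 3.028e+04 rad/s.
Step 2 — Component impedances:
  R: Z = R = 1730 Ω
  L: Z = jωL = j·3.028e+04·0.0206 = 0 + j623.9 Ω
Step 3 — Series combination: Z_total = R + L = 1730 + j623.9 Ω = 1839∠19.8° Ω.

Z = 1730 + j623.9 Ω = 1839∠19.8° Ω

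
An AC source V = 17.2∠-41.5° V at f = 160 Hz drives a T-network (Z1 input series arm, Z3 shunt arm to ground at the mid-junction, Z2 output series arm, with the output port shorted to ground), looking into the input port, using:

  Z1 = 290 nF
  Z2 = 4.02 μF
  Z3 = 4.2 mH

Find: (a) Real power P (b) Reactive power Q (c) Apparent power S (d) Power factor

Step 1 — Angular frequency: ω = 2π·f = 2π·160 = 1005 rad/s.
Step 2 — Component impedances:
  Z1: Z = 1/(jωC) = -j/(ω·C) = 0 - j3430 Ω
  Z2: Z = 1/(jωC) = -j/(ω·C) = 0 - j247.4 Ω
  Z3: Z = jωL = j·1005·0.0042 = 0 + j4.222 Ω
Step 3 — With the output port shorted to ground, the output series arm Z2 runs from the junction to ground; the shunt arm Z3 also runs from the junction to ground. They appear in parallel: Z3 || Z2 = 0 + j4.296 Ω.
Step 4 — Series with input arm Z1: Z_in = Z1 + (Z3 || Z2) = 0 - j3426 Ω = 3426∠-90.0° Ω.
Step 5 — Source phasor: V = 17.2∠-41.5° V = 12.88 - j11.4 V.
Step 6 — Current: I = V / Z = 0.003327 + j0.00376 A = 0.005021∠48.5° A.
Step 7 — Complex power: S = V·I* = 0 - j0.08636 VA.
Step 8 — Real power: P = Re(S) = 0 W.
Step 9 — Reactive power: Q = Im(S) = -0.08636 VAR.
Step 10 — Apparent power: |S| = 0.08636 VA.
Step 11 — Power factor: PF = P/|S| = 0 (leading).

(a) P = 0 W  (b) Q = -0.08636 VAR  (c) S = 0.08636 VA  (d) PF = 0 (leading)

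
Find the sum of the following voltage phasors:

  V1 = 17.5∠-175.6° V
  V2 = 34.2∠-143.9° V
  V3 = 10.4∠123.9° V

Step 1 — Convert each phasor to rectangular form:
  V1 = 17.5·(cos(-175.6°) + j·sin(-175.6°)) = -17.45 - j1.343 V
  V2 = 34.2·(cos(-143.9°) + j·sin(-143.9°)) = -27.63 - j20.15 V
  V3 = 10.4·(cos(123.9°) + j·sin(123.9°)) = -5.801 + j8.632 V
Step 2 — Sum components: V_total = -50.88 - j12.86 V.
Step 3 — Convert to polar: |V_total| = 52.48 V, ∠V_total = -165.8°.

V_total = 52.48∠-165.8° V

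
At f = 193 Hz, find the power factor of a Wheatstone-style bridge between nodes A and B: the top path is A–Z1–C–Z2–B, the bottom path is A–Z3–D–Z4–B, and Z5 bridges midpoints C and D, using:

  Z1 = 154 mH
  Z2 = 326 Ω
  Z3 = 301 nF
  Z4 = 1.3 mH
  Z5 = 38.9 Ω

Step 1 — Angular frequency: ω = 2π·f = 2π·193 = 1213 rad/s.
Step 2 — Component impedances:
  Z1: Z = jωL = j·1213·0.154 = 0 + j186.7 Ω
  Z2: Z = R = 326 Ω
  Z3: Z = 1/(jωC) = -j/(ω·C) = 0 - j2740 Ω
  Z4: Z = jωL = j·1213·0.0013 = 0 + j1.576 Ω
  Z5: Z = R = 38.9 Ω
Step 3 — Bridge requires nodal analysis (the Z5 bridge couples midpoints C and D, so the two paths cannot be reduced to a simple series/parallel combination). Setting node B to ground and injecting 1 A at node A, the 3-node admittance system at A, C, D solves to V_A = Z_AB = 40.02 + j201.1 Ω = 205∠78.7° Ω.
Step 4 — Power factor: PF = cos(φ) = Re(Z)/|Z| = 40.02/205 = 0.1952.
Step 5 — Type: Im(Z) = 201.1 ⇒ lagging (phase φ = 78.7°).

PF = 0.1952 (lagging, φ = 78.7°)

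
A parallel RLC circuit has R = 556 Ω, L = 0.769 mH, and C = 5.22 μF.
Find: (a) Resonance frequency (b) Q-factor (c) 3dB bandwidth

Step 1 — Resonance: ω₀ = 1/√(LC) = 1/√(0.000769·5.22e-06) = 1.578e+04 rad/s.
Step 2 — f₀ = ω₀/(2π) = 2512 Hz.
Step 3 — Parallel Q: Q = R/(ω₀L) = 556/(1.578e+04·0.000769) = 45.81.
Step 4 — Bandwidth: Δω = ω₀/Q = 344.6 rad/s; BW = Δω/(2π) = 54.84 Hz.

(a) f₀ = 2512 Hz  (b) Q = 45.81  (c) BW = 54.84 Hz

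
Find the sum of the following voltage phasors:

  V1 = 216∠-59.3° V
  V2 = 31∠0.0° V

Step 1 — Convert each phasor to rectangular form:
  V1 = 216·(cos(-59.3°) + j·sin(-59.3°)) = 110.3 - j185.7 V
  V2 = 31·(cos(0.0°) + j·sin(0.0°)) = 31 V
Step 2 — Sum components: V_total = 141.3 - j185.7 V.
Step 3 — Convert to polar: |V_total| = 233.4 V, ∠V_total = -52.7°.

V_total = 233.4∠-52.7° V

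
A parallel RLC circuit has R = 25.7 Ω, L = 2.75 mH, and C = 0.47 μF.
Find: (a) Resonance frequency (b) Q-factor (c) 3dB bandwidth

Step 1 — Resonance: ω₀ = 1/√(LC) = 1/√(0.00275·4.7e-07) = 2.782e+04 rad/s.
Step 2 — f₀ = ω₀/(2π) = 4427 Hz.
Step 3 — Parallel Q: Q = R/(ω₀L) = 25.7/(2.782e+04·0.00275) = 0.336.
Step 4 — Bandwidth: Δω = ω₀/Q = 8.279e+04 rad/s; BW = Δω/(2π) = 1.318e+04 Hz.

(a) f₀ = 4427 Hz  (b) Q = 0.336  (c) BW = 1.318e+04 Hz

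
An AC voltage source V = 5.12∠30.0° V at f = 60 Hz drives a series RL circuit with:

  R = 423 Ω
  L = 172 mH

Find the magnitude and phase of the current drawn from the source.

Step 1 — Angular frequency: ω = 2π·f = 2π·60 = 377 rad/s.
Step 2 — Component impedances:
  R: Z = R = 423 Ω
  L: Z = jωL = j·377·0.172 = 0 + j64.84 Ω
Step 3 — Series combination: Z_total = R + L = 423 + j64.84 Ω = 427.9∠8.7° Ω.
Step 4 — Source phasor: V = 5.12∠30.0° V = 4.434 + j2.56 V.
Step 5 — Ohm's law: I = V / Z_total = (4.434 + j2.56) / (423 + j64.84) = 0.01115 + j0.004343 A.
Step 6 — Convert to polar: |I| = 0.01196 A, ∠I = 21.3°.

I = 0.01196∠21.3° A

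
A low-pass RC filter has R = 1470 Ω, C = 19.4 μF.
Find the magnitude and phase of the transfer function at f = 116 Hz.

Step 1 — Angular frequency: ω = 2π·116 = 728.8 rad/s.
Step 2 — Transfer function: H(jω) = 1/(1 + jωRC).
Step 3 — Denominator: 1 + jωRC = 1 + j·728.8·1470·1.94e-05 = 1 + j20.79.
Step 4 — H = 0.002309 - j0.048.
Step 5 — Magnitude: |H| = 0.04806 (-26.4 dB); phase: φ = -87.2°.

|H| = 0.04806 (-26.4 dB), φ = -87.2°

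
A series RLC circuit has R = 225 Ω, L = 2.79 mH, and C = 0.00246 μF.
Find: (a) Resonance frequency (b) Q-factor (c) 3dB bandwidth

Step 1 — Resonance condition Im(Z)=0 gives ω₀ = 1/√(LC).
Step 2 — ω₀ = 1/√(0.00279·2.46e-09) = 3.817e+05 rad/s.
Step 3 — f₀ = ω₀/(2π) = 6.075e+04 Hz.
Step 4 — Series Q: Q = ω₀L/R = 3.817e+05·0.00279/225 = 4.733.
Step 5 — 3dB bandwidth: Δω = ω₀/Q = 8.065e+04 rad/s; BW = Δω/(2π) = 1.284e+04 Hz.

(a) f₀ = 6.075e+04 Hz  (b) Q = 4.733  (c) BW = 1.284e+04 Hz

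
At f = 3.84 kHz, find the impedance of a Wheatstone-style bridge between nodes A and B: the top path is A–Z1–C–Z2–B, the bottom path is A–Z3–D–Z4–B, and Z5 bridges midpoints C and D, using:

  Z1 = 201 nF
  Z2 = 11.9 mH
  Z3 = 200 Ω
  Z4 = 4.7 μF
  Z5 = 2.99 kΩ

Step 1 — Angular frequency: ω = 2π·f = 2π·3840 = 2.413e+04 rad/s.
Step 2 — Component impedances:
  Z1: Z = 1/(jωC) = -j/(ω·C) = 0 - j206.2 Ω
  Z2: Z = jωL = j·2.413e+04·0.0119 = 0 + j287.1 Ω
  Z3: Z = R = 200 Ω
  Z4: Z = 1/(jωC) = -j/(ω·C) = 0 - j8.818 Ω
  Z5: Z = R = 2990 Ω
Step 3 — Bridge requires nodal analysis (the Z5 bridge couples midpoints C and D, so the two paths cannot be reduced to a simple series/parallel combination). Setting node B to ground and injecting 1 A at node A, the 3-node admittance system at A, C, D solves to V_A = Z_AB = 44.2 + j54.74 Ω = 70.36∠51.1° Ω.

Z = 44.2 + j54.74 Ω = 70.36∠51.1° Ω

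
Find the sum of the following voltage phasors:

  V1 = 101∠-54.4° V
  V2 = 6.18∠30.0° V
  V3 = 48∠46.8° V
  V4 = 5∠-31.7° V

Step 1 — Convert each phasor to rectangular form:
  V1 = 101·(cos(-54.4°) + j·sin(-54.4°)) = 58.79 - j82.12 V
  V2 = 6.18·(cos(30.0°) + j·sin(30.0°)) = 5.352 + j3.09 V
  V3 = 48·(cos(46.8°) + j·sin(46.8°)) = 32.86 + j34.99 V
  V4 = 5·(cos(-31.7°) + j·sin(-31.7°)) = 4.254 - j2.627 V
Step 2 — Sum components: V_total = 101.3 - j46.67 V.
Step 3 — Convert to polar: |V_total| = 111.5 V, ∠V_total = -24.7°.

V_total = 111.5∠-24.7° V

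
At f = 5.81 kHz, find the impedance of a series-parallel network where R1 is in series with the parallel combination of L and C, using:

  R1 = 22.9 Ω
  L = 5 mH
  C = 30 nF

Step 1 — Angular frequency: ω = 2π·f = 2π·5810 = 3.651e+04 rad/s.
Step 2 — Component impedances:
  R1: Z = R = 22.9 Ω
  L: Z = jωL = j·3.651e+04·0.005 = 0 + j182.5 Ω
  C: Z = 1/(jωC) = -j/(ω·C) = 0 - j913.1 Ω
Step 3 — Parallel branch: L || C = 1/(1/L + 1/C) = 0 + j228.1 Ω.
Step 4 — Series with R1: Z_total = R1 + (L || C) = 22.9 + j228.1 Ω = 229.3∠84.3° Ω.

Z = 22.9 + j228.1 Ω = 229.3∠84.3° Ω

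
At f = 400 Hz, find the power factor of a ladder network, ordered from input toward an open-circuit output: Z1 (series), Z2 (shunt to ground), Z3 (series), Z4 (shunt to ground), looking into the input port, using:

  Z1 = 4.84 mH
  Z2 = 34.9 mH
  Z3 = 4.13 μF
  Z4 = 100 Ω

Step 1 — Angular frequency: ω = 2π·f = 2π·400 = 2513 rad/s.
Step 2 — Component impedances:
  Z1: Z = jωL = j·2513·0.00484 = 0 + j12.16 Ω
  Z2: Z = jωL = j·2513·0.0349 = 0 + j87.71 Ω
  Z3: Z = 1/(jωC) = -j/(ω·C) = 0 - j96.34 Ω
  Z4: Z = R = 100 Ω
Step 3 — Ladder network (open output): work backward from the far end, alternating series and parallel combinations. Z_in = 76.37 + j106.5 Ω = 131∠54.3° Ω.
Step 4 — Power factor: PF = cos(φ) = Re(Z)/|Z| = 76.368/131.02 = 0.5829.
Step 5 — Type: Im(Z) = 106.5 ⇒ lagging (phase φ = 54.3°).

PF = 0.5829 (lagging, φ = 54.3°)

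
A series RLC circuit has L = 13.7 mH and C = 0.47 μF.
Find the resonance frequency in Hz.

Step 1 — Resonance condition Im(Z)=0 gives ω₀ = 1/√(LC).
Step 2 — ω₀ = 1/√(0.0137·4.7e-07) = 1.246e+04 rad/s.
Step 3 — f₀ = ω₀/(2π) = 1983 Hz.

f₀ = 1983 Hz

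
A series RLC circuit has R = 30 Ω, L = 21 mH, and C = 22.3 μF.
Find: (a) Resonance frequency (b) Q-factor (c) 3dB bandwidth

Step 1 — Resonance: ω₀ = 1/√(LC) = 1/√(0.021·2.23e-05) = 1461 rad/s.
Step 2 — f₀ = ω₀/(2π) = 232.6 Hz.
Step 3 — Series Q: Q = ω₀L/R = 1461·0.021/30 = 1.023.
Step 4 — Bandwidth: Δω = ω₀/Q = 1429 rad/s; BW = Δω/(2π) = 227.4 Hz.

(a) f₀ = 232.6 Hz  (b) Q = 1.023  (c) BW = 227.4 Hz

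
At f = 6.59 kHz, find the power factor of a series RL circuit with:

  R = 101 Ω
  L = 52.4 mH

Step 1 — Angular frequency: ω = 2π·f = 2π·6590 = 4.141e+04 rad/s.
Step 2 — Component impedances:
  R: Z = R = 101 Ω
  L: Z = jωL = j·4.141e+04·0.0524 = 0 + j2170 Ω
Step 3 — Series combination: Z_total = R + L = 101 + j2170 Ω = 2172∠87.3° Ω.
Step 4 — Power factor: PF = cos(φ) = Re(Z)/|Z| = 101/2172 = 0.0465.
Step 5 — Type: Im(Z) = 2170 ⇒ lagging (phase φ = 87.3°).

PF = 0.0465 (lagging, φ = 87.3°)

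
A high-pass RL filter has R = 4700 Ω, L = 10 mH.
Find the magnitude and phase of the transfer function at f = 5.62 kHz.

Step 1 — Angular frequency: ω = 2π·5620 = 3.531e+04 rad/s.
Step 2 — Transfer function: H(jω) = jωL/(R + jωL).
Step 3 — Numerator jωL = j·353.1; denominator R + jωL = 4700 + j353.1.
Step 4 — H = 0.005613 + j0.07471.
Step 5 — Magnitude: |H| = 0.07492 (-22.5 dB); phase: φ = 85.7°.

|H| = 0.07492 (-22.5 dB), φ = 85.7°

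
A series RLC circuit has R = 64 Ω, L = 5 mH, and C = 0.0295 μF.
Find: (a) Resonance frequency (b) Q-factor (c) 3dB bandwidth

Step 1 — Resonance: ω₀ = 1/√(LC) = 1/√(0.005·2.95e-08) = 8.234e+04 rad/s.
Step 2 — f₀ = ω₀/(2π) = 1.31e+04 Hz.
Step 3 — Series Q: Q = ω₀L/R = 8.234e+04·0.005/64 = 6.433.
Step 4 — Bandwidth: Δω = ω₀/Q = 1.28e+04 rad/s; BW = Δω/(2π) = 2037 Hz.

(a) f₀ = 1.31e+04 Hz  (b) Q = 6.433  (c) BW = 2037 Hz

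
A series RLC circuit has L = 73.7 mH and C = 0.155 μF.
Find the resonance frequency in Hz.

Step 1 — Resonance condition Im(Z)=0 gives ω₀ = 1/√(LC).
Step 2 — ω₀ = 1/√(0.0737·1.55e-07) = 9356 rad/s.
Step 3 — f₀ = ω₀/(2π) = 1489 Hz.

f₀ = 1489 Hz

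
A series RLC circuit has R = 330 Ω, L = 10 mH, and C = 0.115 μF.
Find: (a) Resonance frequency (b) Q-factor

Step 1 — Resonance condition Im(Z)=0 gives ω₀ = 1/√(LC).
Step 2 — ω₀ = 1/√(0.01·1.15e-07) = 2.949e+04 rad/s.
Step 3 — f₀ = ω₀/(2π) = 4693 Hz.
Step 4 — Series Q: Q = ω₀L/R = 2.949e+04·0.01/330 = 0.8936.

(a) f₀ = 4693 Hz  (b) Q = 0.8936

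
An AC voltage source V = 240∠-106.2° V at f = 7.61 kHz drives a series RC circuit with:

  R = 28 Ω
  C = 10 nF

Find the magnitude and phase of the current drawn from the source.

Step 1 — Angular frequency: ω = 2π·f = 2π·7610 = 4.782e+04 rad/s.
Step 2 — Component impedances:
  R: Z = R = 28 Ω
  C: Z = 1/(jωC) = -j/(ω·C) = 0 - j2091 Ω
Step 3 — Series combination: Z_total = R + C = 28 - j2091 Ω = 2092∠-89.2° Ω.
Step 4 — Source phasor: V = 240∠-106.2° V = -66.96 - j230.5 V.
Step 5 — Ohm's law: I = V / Z_total = (-66.96 - j230.5) / (28 - j2091) = 0.1098 - j0.03349 A.
Step 6 — Convert to polar: |I| = 0.1147 A, ∠I = -17.0°.

I = 0.1147∠-17.0° A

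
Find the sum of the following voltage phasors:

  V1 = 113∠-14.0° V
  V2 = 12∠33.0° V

Step 1 — Convert each phasor to rectangular form:
  V1 = 113·(cos(-14.0°) + j·sin(-14.0°)) = 109.6 - j27.34 V
  V2 = 12·(cos(33.0°) + j·sin(33.0°)) = 10.06 + j6.536 V
Step 2 — Sum components: V_total = 119.7 - j20.8 V.
Step 3 — Convert to polar: |V_total| = 121.5 V, ∠V_total = -9.9°.

V_total = 121.5∠-9.9° V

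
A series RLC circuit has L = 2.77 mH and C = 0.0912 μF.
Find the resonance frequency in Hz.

Step 1 — Resonance condition Im(Z)=0 gives ω₀ = 1/√(LC).
Step 2 — ω₀ = 1/√(0.00277·9.12e-08) = 6.292e+04 rad/s.
Step 3 — f₀ = ω₀/(2π) = 1.001e+04 Hz.

f₀ = 1.001e+04 Hz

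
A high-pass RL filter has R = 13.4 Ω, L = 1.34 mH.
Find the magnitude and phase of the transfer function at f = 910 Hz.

Step 1 — Angular frequency: ω = 2π·910 = 5718 rad/s.
Step 2 — Transfer function: H(jω) = jωL/(R + jωL).
Step 3 — Numerator jωL = j·7.662; denominator R + jωL = 13.4 + j7.662.
Step 4 — H = 0.2464 + j0.4309.
Step 5 — Magnitude: |H| = 0.4964 (-6.1 dB); phase: φ = 60.2°.

|H| = 0.4964 (-6.1 dB), φ = 60.2°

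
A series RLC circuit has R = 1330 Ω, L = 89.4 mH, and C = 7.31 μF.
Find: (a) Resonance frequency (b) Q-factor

Step 1 — Resonance condition Im(Z)=0 gives ω₀ = 1/√(LC).
Step 2 — ω₀ = 1/√(0.0894·7.31e-06) = 1237 rad/s.
Step 3 — f₀ = ω₀/(2π) = 196.9 Hz.
Step 4 — Series Q: Q = ω₀L/R = 1237·0.0894/1330 = 0.08315.

(a) f₀ = 196.9 Hz  (b) Q = 0.08315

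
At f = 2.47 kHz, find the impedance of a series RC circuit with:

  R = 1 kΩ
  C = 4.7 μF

Step 1 — Angular frequency: ω = 2π·f = 2π·2470 = 1.552e+04 rad/s.
Step 2 — Component impedances:
  R: Z = R = 1000 Ω
  C: Z = 1/(jωC) = -j/(ω·C) = 0 - j13.71 Ω
Step 3 — Series combination: Z_total = R + C = 1000 - j13.71 Ω = 1000∠-0.8° Ω.

Z = 1000 - j13.71 Ω = 1000∠-0.8° Ω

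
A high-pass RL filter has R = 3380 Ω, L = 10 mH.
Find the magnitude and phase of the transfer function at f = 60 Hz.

Step 1 — Angular frequency: ω = 2π·60 = 377 rad/s.
Step 2 — Transfer function: H(jω) = jωL/(R + jωL).
Step 3 — Numerator jωL = j·3.77; denominator R + jωL = 3380 + j3.77.
Step 4 — H = 1.244e-06 + j0.001115.
Step 5 — Magnitude: |H| = 0.001115 (-59.1 dB); phase: φ = 89.9°.

|H| = 0.001115 (-59.1 dB), φ = 89.9°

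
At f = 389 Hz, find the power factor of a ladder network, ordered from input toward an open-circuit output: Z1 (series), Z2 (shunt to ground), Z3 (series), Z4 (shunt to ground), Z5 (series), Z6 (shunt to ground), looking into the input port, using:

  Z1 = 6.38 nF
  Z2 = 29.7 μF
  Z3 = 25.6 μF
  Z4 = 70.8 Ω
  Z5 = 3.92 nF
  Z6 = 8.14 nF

Step 1 — Angular frequency: ω = 2π·f = 2π·389 = 2444 rad/s.
Step 2 — Component impedances:
  Z1: Z = 1/(jωC) = -j/(ω·C) = 0 - j6.413e+04 Ω
  Z2: Z = 1/(jωC) = -j/(ω·C) = 0 - j13.78 Ω
  Z3: Z = 1/(jωC) = -j/(ω·C) = 0 - j15.98 Ω
  Z4: Z = R = 70.8 Ω
  Z5: Z = 1/(jωC) = -j/(ω·C) = 0 - j1.044e+05 Ω
  Z6: Z = 1/(jωC) = -j/(ω·C) = 0 - j5.026e+04 Ω
Step 3 — Ladder network (open output): work backward from the far end, alternating series and parallel combinations. Z_in = 2.277 - j6.414e+04 Ω = 6.414e+04∠-90.0° Ω.
Step 4 — Power factor: PF = cos(φ) = Re(Z)/|Z| = 2.277/6.414e+04 = 3.55e-05.
Step 5 — Type: Im(Z) = -6.414e+04 ⇒ leading (phase φ = -90.0°).

PF = 3.55e-05 (leading, φ = -90.0°)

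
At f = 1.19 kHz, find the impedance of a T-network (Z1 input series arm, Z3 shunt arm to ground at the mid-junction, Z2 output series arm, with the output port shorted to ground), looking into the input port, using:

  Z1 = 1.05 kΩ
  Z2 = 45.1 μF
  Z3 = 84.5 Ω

Step 1 — Angular frequency: ω = 2π·f = 2π·1190 = 7477 rad/s.
Step 2 — Component impedances:
  Z1: Z = R = 1050 Ω
  Z2: Z = 1/(jωC) = -j/(ω·C) = 0 - j2.965 Ω
  Z3: Z = R = 84.5 Ω
Step 3 — With the output port shorted to ground, the output series arm Z2 runs from the junction to ground; the shunt arm Z3 also runs from the junction to ground. They appear in parallel: Z3 || Z2 = 0.1039 - j2.962 Ω.
Step 4 — Series with input arm Z1: Z_in = Z1 + (Z3 || Z2) = 1050 - j2.962 Ω = 1050∠-0.2° Ω.

Z = 1050 - j2.962 Ω = 1050∠-0.2° Ω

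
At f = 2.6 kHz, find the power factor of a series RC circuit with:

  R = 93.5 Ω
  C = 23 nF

Step 1 — Angular frequency: ω = 2π·f = 2π·2600 = 1.634e+04 rad/s.
Step 2 — Component impedances:
  R: Z = R = 93.5 Ω
  C: Z = 1/(jωC) = -j/(ω·C) = 0 - j2661 Ω
Step 3 — Series combination: Z_total = R + C = 93.5 - j2661 Ω = 2663∠-88.0° Ω.
Step 4 — Power factor: PF = cos(φ) = Re(Z)/|Z| = 93.5/2663 = 0.03511.
Step 5 — Type: Im(Z) = -2661 ⇒ leading (phase φ = -88.0°).

PF = 0.03511 (leading, φ = -88.0°)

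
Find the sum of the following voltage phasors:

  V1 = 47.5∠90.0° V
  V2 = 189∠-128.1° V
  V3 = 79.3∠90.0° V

Step 1 — Convert each phasor to rectangular form:
  V1 = 47.5·(cos(90.0°) + j·sin(90.0°)) = 0 + j47.5 V
  V2 = 189·(cos(-128.1°) + j·sin(-128.1°)) = -116.6 - j148.7 V
  V3 = 79.3·(cos(90.0°) + j·sin(90.0°)) = 0 + j79.3 V
Step 2 — Sum components: V_total = -116.6 - j21.93 V.
Step 3 — Convert to polar: |V_total| = 118.7 V, ∠V_total = -169.3°.

V_total = 118.7∠-169.3° V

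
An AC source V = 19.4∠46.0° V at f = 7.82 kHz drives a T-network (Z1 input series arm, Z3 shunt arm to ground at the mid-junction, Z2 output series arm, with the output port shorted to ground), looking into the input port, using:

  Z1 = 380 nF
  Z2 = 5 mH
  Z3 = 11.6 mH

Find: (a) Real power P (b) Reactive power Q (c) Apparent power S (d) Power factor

Step 1 — Angular frequency: ω = 2π·f = 2π·7820 = 4.913e+04 rad/s.
Step 2 — Component impedances:
  Z1: Z = 1/(jωC) = -j/(ω·C) = 0 - j53.56 Ω
  Z2: Z = jωL = j·4.913e+04·0.005 = 0 + j245.7 Ω
  Z3: Z = jωL = j·4.913e+04·0.0116 = 0 + j570 Ω
Step 3 — With the output port shorted to ground, the output series arm Z2 runs from the junction to ground; the shunt arm Z3 also runs from the junction to ground. They appear in parallel: Z3 || Z2 = 0 + j171.7 Ω.
Step 4 — Series with input arm Z1: Z_in = Z1 + (Z3 || Z2) = 0 + j118.1 Ω = 118.1∠90.0° Ω.
Step 5 — Source phasor: V = 19.4∠46.0° V = 13.48 + j13.96 V.
Step 6 — Current: I = V / Z = 0.1181 - j0.1141 A = 0.1642∠-44.0° A.
Step 7 — Complex power: S = V·I* = 0 + j3.186 VA.
Step 8 — Real power: P = Re(S) = 0 W.
Step 9 — Reactive power: Q = Im(S) = 3.186 VAR.
Step 10 — Apparent power: |S| = 3.186 VA.
Step 11 — Power factor: PF = P/|S| = 0 (lagging).

(a) P = 0 W  (b) Q = 3.186 VAR  (c) S = 3.186 VA  (d) PF = 0 (lagging)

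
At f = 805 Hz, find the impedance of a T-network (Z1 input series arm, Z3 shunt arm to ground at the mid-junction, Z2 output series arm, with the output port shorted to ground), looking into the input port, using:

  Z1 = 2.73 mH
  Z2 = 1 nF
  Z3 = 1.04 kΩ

Step 1 — Angular frequency: ω = 2π·f = 2π·805 = 5058 rad/s.
Step 2 — Component impedances:
  Z1: Z = jωL = j·5058·0.00273 = 0 + j13.81 Ω
  Z2: Z = 1/(jωC) = -j/(ω·C) = 0 - j1.977e+05 Ω
  Z3: Z = R = 1040 Ω
Step 3 — With the output port shorted to ground, the output series arm Z2 runs from the junction to ground; the shunt arm Z3 also runs from the junction to ground. They appear in parallel: Z3 || Z2 = 1040 - j5.471 Ω.
Step 4 — Series with input arm Z1: Z_in = Z1 + (Z3 || Z2) = 1040 + j8.338 Ω = 1040∠0.5° Ω.

Z = 1040 + j8.338 Ω = 1040∠0.5° Ω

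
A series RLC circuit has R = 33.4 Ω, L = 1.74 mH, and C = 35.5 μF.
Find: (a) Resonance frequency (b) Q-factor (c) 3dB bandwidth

Step 1 — Resonance: ω₀ = 1/√(LC) = 1/√(0.00174·3.55e-05) = 4024 rad/s.
Step 2 — f₀ = ω₀/(2π) = 640.4 Hz.
Step 3 — Series Q: Q = ω₀L/R = 4024·0.00174/33.4 = 0.2096.
Step 4 — Bandwidth: Δω = ω₀/Q = 1.92e+04 rad/s; BW = Δω/(2π) = 3055 Hz.

(a) f₀ = 640.4 Hz  (b) Q = 0.2096  (c) BW = 3055 Hz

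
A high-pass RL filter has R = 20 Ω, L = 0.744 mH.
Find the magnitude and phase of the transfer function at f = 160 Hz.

Step 1 — Angular frequency: ω = 2π·160 = 1005 rad/s.
Step 2 — Transfer function: H(jω) = jωL/(R + jωL).
Step 3 — Numerator jωL = j·0.748; denominator R + jωL = 20 + j0.748.
Step 4 — H = 0.001397 + j0.03735.
Step 5 — Magnitude: |H| = 0.03737 (-28.5 dB); phase: φ = 87.9°.

|H| = 0.03737 (-28.5 dB), φ = 87.9°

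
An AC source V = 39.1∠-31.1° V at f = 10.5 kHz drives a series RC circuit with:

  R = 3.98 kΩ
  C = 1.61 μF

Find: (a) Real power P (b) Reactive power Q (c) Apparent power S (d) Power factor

Step 1 — Angular frequency: ω = 2π·f = 2π·1.05e+04 = 6.597e+04 rad/s.
Step 2 — Component impedances:
  R: Z = R = 3980 Ω
  C: Z = 1/(jωC) = -j/(ω·C) = 0 - j9.415 Ω
Step 3 — Series combination: Z_total = R + C = 3980 - j9.415 Ω = 3980∠-0.1° Ω.
Step 4 — Source phasor: V = 39.1∠-31.1° V = 33.48 - j20.2 V.
Step 5 — Current: I = V / Z = 0.008424 - j0.005055 A = 0.009824∠-31.0° A.
Step 6 — Complex power: S = V·I* = 0.3841 - j0.0009086 VA.
Step 7 — Real power: P = Re(S) = 0.3841 W.
Step 8 — Reactive power: Q = Im(S) = -0.0009086 VAR.
Step 9 — Apparent power: |S| = 0.3841 VA.
Step 10 — Power factor: PF = P/|S| = 1 (leading).

(a) P = 0.3841 W  (b) Q = -0.0009086 VAR  (c) S = 0.3841 VA  (d) PF = 1 (leading)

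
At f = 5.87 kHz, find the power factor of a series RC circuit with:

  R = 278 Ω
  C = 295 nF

Step 1 — Angular frequency: ω = 2π·f = 2π·5870 = 3.688e+04 rad/s.
Step 2 — Component impedances:
  R: Z = R = 278 Ω
  C: Z = 1/(jωC) = -j/(ω·C) = 0 - j91.91 Ω
Step 3 — Series combination: Z_total = R + C = 278 - j91.91 Ω = 292.8∠-18.3° Ω.
Step 4 — Power factor: PF = cos(φ) = Re(Z)/|Z| = 278/292.8 = 0.9495.
Step 5 — Type: Im(Z) = -91.91 ⇒ leading (phase φ = -18.3°).

PF = 0.9495 (leading, φ = -18.3°)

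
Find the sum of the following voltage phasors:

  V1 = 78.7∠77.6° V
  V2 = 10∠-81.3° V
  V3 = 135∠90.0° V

Step 1 — Convert each phasor to rectangular form:
  V1 = 78.7·(cos(77.6°) + j·sin(77.6°)) = 16.9 + j76.86 V
  V2 = 10·(cos(-81.3°) + j·sin(-81.3°)) = 1.513 - j9.885 V
  V3 = 135·(cos(90.0°) + j·sin(90.0°)) = 0 + j135 V
Step 2 — Sum components: V_total = 18.41 + j202 V.
Step 3 — Convert to polar: |V_total| = 202.8 V, ∠V_total = 84.8°.

V_total = 202.8∠84.8° V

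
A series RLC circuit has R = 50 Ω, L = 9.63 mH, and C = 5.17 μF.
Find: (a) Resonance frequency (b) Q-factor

Step 1 — Resonance condition Im(Z)=0 gives ω₀ = 1/√(LC).
Step 2 — ω₀ = 1/√(0.00963·5.17e-06) = 4482 rad/s.
Step 3 — f₀ = ω₀/(2π) = 713.3 Hz.
Step 4 — Series Q: Q = ω₀L/R = 4482·0.00963/50 = 0.8632.

(a) f₀ = 713.3 Hz  (b) Q = 0.8632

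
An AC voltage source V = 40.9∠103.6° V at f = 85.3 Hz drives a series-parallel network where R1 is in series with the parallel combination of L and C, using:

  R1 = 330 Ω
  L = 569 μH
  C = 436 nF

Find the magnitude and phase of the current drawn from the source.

Step 1 — Angular frequency: ω = 2π·f = 2π·85.3 = 536 rad/s.
Step 2 — Component impedances:
  R1: Z = R = 330 Ω
  L: Z = jωL = j·536·0.000569 = 0 + j0.305 Ω
  C: Z = 1/(jωC) = -j/(ω·C) = 0 - j4279 Ω
Step 3 — Parallel branch: L || C = 1/(1/L + 1/C) = 0 + j0.305 Ω.
Step 4 — Series with R1: Z_total = R1 + (L || C) = 330 + j0.305 Ω = 330∠0.1° Ω.
Step 5 — Source phasor: V = 40.9∠103.6° V = -9.617 + j39.75 V.
Step 6 — Ohm's law: I = V / Z_total = (-9.617 + j39.75) / (330 + j0.305) = -0.02903 + j0.1205 A.
Step 7 — Convert to polar: |I| = 0.1239 A, ∠I = 103.5°.

I = 0.1239∠103.5° A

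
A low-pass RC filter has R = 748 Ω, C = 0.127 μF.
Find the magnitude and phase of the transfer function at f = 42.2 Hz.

Step 1 — Angular frequency: ω = 2π·42.2 = 265.2 rad/s.
Step 2 — Transfer function: H(jω) = 1/(1 + jωRC).
Step 3 — Denominator: 1 + jωRC = 1 + j·265.2·748·1.27e-07 = 1 + j0.02519.
Step 4 — H = 0.9994 - j0.02517.
Step 5 — Magnitude: |H| = 0.9997 (-0.0 dB); phase: φ = -1.4°.

|H| = 0.9997 (-0.0 dB), φ = -1.4°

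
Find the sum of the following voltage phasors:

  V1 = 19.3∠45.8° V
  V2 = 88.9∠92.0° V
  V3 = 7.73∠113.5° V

Step 1 — Convert each phasor to rectangular form:
  V1 = 19.3·(cos(45.8°) + j·sin(45.8°)) = 13.46 + j13.84 V
  V2 = 88.9·(cos(92.0°) + j·sin(92.0°)) = -3.103 + j88.85 V
  V3 = 7.73·(cos(113.5°) + j·sin(113.5°)) = -3.082 + j7.089 V
Step 2 — Sum components: V_total = 7.27 + j109.8 V.
Step 3 — Convert to polar: |V_total| = 110 V, ∠V_total = 86.2°.

V_total = 110∠86.2° V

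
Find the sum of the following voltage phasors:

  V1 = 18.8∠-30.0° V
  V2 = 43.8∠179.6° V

Step 1 — Convert each phasor to rectangular form:
  V1 = 18.8·(cos(-30.0°) + j·sin(-30.0°)) = 16.28 - j9.4 V
  V2 = 43.8·(cos(179.6°) + j·sin(179.6°)) = -43.8 + j0.3058 V
Step 2 — Sum components: V_total = -27.52 - j9.094 V.
Step 3 — Convert to polar: |V_total| = 28.98 V, ∠V_total = -161.7°.

V_total = 28.98∠-161.7° V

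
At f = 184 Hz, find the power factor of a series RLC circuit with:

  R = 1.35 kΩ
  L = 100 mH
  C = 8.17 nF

Step 1 — Angular frequency: ω = 2π·f = 2π·184 = 1156 rad/s.
Step 2 — Component impedances:
  R: Z = R = 1350 Ω
  L: Z = jωL = j·1156·0.1 = 0 + j115.6 Ω
  C: Z = 1/(jωC) = -j/(ω·C) = 0 - j1.059e+05 Ω
Step 3 — Series combination: Z_total = R + L + C = 1350 - j1.058e+05 Ω = 1.058e+05∠-89.3° Ω.
Step 4 — Power factor: PF = cos(φ) = Re(Z)/|Z| = 1350/1.058e+05 = 0.01276.
Step 5 — Type: Im(Z) = -1.058e+05 ⇒ leading (phase φ = -89.3°).

PF = 0.01276 (leading, φ = -89.3°)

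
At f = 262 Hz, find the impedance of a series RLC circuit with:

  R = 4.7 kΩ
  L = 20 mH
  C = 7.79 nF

Step 1 — Angular frequency: ω = 2π·f = 2π·262 = 1646 rad/s.
Step 2 — Component impedances:
  R: Z = R = 4700 Ω
  L: Z = jωL = j·1646·0.02 = 0 + j32.92 Ω
  C: Z = 1/(jωC) = -j/(ω·C) = 0 - j7.798e+04 Ω
Step 3 — Series combination: Z_total = R + L + C = 4700 - j7.795e+04 Ω = 7.809e+04∠-86.5° Ω.

Z = 4700 - j7.795e+04 Ω = 7.809e+04∠-86.5° Ω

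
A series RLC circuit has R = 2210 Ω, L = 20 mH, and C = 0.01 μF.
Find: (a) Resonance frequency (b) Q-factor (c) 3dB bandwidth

Step 1 — Resonance: ω₀ = 1/√(LC) = 1/√(0.02·1e-08) = 7.071e+04 rad/s.
Step 2 — f₀ = ω₀/(2π) = 1.125e+04 Hz.
Step 3 — Series Q: Q = ω₀L/R = 7.071e+04·0.02/2210 = 0.6399.
Step 4 — Bandwidth: Δω = ω₀/Q = 1.105e+05 rad/s; BW = Δω/(2π) = 1.759e+04 Hz.

(a) f₀ = 1.125e+04 Hz  (b) Q = 0.6399  (c) BW = 1.759e+04 Hz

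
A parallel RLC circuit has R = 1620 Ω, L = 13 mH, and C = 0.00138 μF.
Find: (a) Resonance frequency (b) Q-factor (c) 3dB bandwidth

Step 1 — Resonance: ω₀ = 1/√(LC) = 1/√(0.013·1.38e-09) = 2.361e+05 rad/s.
Step 2 — f₀ = ω₀/(2π) = 3.758e+04 Hz.
Step 3 — Parallel Q: Q = R/(ω₀L) = 1620/(2.361e+05·0.013) = 0.5278.
Step 4 — Bandwidth: Δω = ω₀/Q = 4.473e+05 rad/s; BW = Δω/(2π) = 7.119e+04 Hz.

(a) f₀ = 3.758e+04 Hz  (b) Q = 0.5278  (c) BW = 7.119e+04 Hz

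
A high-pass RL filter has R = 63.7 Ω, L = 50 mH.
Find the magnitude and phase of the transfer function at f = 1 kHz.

Step 1 — Angular frequency: ω = 2π·1000 = 6283 rad/s.
Step 2 — Transfer function: H(jω) = jωL/(R + jωL).
Step 3 — Numerator jωL = j·314.2; denominator R + jωL = 63.7 + j314.2.
Step 4 — H = 0.9605 + j0.1948.
Step 5 — Magnitude: |H| = 0.9801 (-0.2 dB); phase: φ = 11.5°.

|H| = 0.9801 (-0.2 dB), φ = 11.5°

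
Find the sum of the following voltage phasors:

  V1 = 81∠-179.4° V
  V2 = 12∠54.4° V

Step 1 — Convert each phasor to rectangular form:
  V1 = 81·(cos(-179.4°) + j·sin(-179.4°)) = -81 - j0.8482 V
  V2 = 12·(cos(54.4°) + j·sin(54.4°)) = 6.985 + j9.757 V
Step 2 — Sum components: V_total = -74.01 + j8.909 V.
Step 3 — Convert to polar: |V_total| = 74.54 V, ∠V_total = 173.1°.

V_total = 74.54∠173.1° V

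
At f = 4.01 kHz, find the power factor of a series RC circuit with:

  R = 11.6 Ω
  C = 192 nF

Step 1 — Angular frequency: ω = 2π·f = 2π·4010 = 2.52e+04 rad/s.
Step 2 — Component impedances:
  R: Z = R = 11.6 Ω
  C: Z = 1/(jωC) = -j/(ω·C) = 0 - j206.7 Ω
Step 3 — Series combination: Z_total = R + C = 11.6 - j206.7 Ω = 207∠-86.8° Ω.
Step 4 — Power factor: PF = cos(φ) = Re(Z)/|Z| = 11.6/207.04 = 0.05603.
Step 5 — Type: Im(Z) = -206.7 ⇒ leading (phase φ = -86.8°).

PF = 0.05603 (leading, φ = -86.8°)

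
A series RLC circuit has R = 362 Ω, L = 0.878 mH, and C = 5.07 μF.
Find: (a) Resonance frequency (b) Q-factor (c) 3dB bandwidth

Step 1 — Resonance condition Im(Z)=0 gives ω₀ = 1/√(LC).
Step 2 — ω₀ = 1/√(0.000878·5.07e-06) = 1.499e+04 rad/s.
Step 3 — f₀ = ω₀/(2π) = 2385 Hz.
Step 4 — Series Q: Q = ω₀L/R = 1.499e+04·0.000878/362 = 0.03635.
Step 5 — 3dB bandwidth: Δω = ω₀/Q = 4.123e+05 rad/s; BW = Δω/(2π) = 6.562e+04 Hz.

(a) f₀ = 2385 Hz  (b) Q = 0.03635  (c) BW = 6.562e+04 Hz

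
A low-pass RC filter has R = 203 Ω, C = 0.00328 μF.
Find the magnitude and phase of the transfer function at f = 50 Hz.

Step 1 — Angular frequency: ω = 2π·50 = 314.2 rad/s.
Step 2 — Transfer function: H(jω) = 1/(1 + jωRC).
Step 3 — Denominator: 1 + jωRC = 1 + j·314.2·203·3.28e-09 = 1 + j0.0002092.
Step 4 — H = 1 - j0.0002092.
Step 5 — Magnitude: |H| = 1 (-0.0 dB); phase: φ = -0.0°.

|H| = 1 (-0.0 dB), φ = -0.0°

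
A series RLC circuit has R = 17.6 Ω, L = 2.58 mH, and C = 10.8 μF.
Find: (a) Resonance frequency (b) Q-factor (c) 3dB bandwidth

Step 1 — Resonance: ω₀ = 1/√(LC) = 1/√(0.00258·1.08e-05) = 5991 rad/s.
Step 2 — f₀ = ω₀/(2π) = 953.5 Hz.
Step 3 — Series Q: Q = ω₀L/R = 5991·0.00258/17.6 = 0.8782.
Step 4 — Bandwidth: Δω = ω₀/Q = 6822 rad/s; BW = Δω/(2π) = 1086 Hz.

(a) f₀ = 953.5 Hz  (b) Q = 0.8782  (c) BW = 1086 Hz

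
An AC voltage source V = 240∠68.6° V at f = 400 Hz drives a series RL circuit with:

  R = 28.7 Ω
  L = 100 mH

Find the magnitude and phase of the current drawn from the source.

Step 1 — Angular frequency: ω = 2π·f = 2π·400 = 2513 rad/s.
Step 2 — Component impedances:
  R: Z = R = 28.7 Ω
  L: Z = jωL = j·2513·0.1 = 0 + j251.3 Ω
Step 3 — Series combination: Z_total = R + L = 28.7 + j251.3 Ω = 253∠83.5° Ω.
Step 4 — Source phasor: V = 240∠68.6° V = 87.57 + j223.5 V.
Step 5 — Ohm's law: I = V / Z_total = (87.57 + j223.5) / (28.7 + j251.3) = 0.9169 - j0.2437 A.
Step 6 — Convert to polar: |I| = 0.9488 A, ∠I = -14.9°.

I = 0.9488∠-14.9° A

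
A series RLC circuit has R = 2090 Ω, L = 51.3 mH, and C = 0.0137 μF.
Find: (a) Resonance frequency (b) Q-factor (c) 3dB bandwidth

Step 1 — Resonance condition Im(Z)=0 gives ω₀ = 1/√(LC).
Step 2 — ω₀ = 1/√(0.0513·1.37e-08) = 3.772e+04 rad/s.
Step 3 — f₀ = ω₀/(2π) = 6003 Hz.
Step 4 — Series Q: Q = ω₀L/R = 3.772e+04·0.0513/2090 = 0.9259.
Step 5 — 3dB bandwidth: Δω = ω₀/Q = 4.074e+04 rad/s; BW = Δω/(2π) = 6484 Hz.

(a) f₀ = 6003 Hz  (b) Q = 0.9259  (c) BW = 6484 Hz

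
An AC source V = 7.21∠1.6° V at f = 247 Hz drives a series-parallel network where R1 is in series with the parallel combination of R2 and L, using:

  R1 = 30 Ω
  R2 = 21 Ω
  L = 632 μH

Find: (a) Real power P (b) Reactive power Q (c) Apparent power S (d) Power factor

Step 1 — Angular frequency: ω = 2π·f = 2π·247 = 1552 rad/s.
Step 2 — Component impedances:
  R1: Z = R = 30 Ω
  R2: Z = R = 21 Ω
  L: Z = jωL = j·1552·0.000632 = 0 + j0.9808 Ω
Step 3 — Parallel branch: R2 || L = 1/(1/R2 + 1/L) = 0.04571 + j0.9787 Ω.
Step 4 — Series with R1: Z_total = R1 + (R2 || L) = 30.05 + j0.9787 Ω = 30.06∠1.9° Ω.
Step 5 — Source phasor: V = 7.21∠1.6° V = 7.207 + j0.2013 V.
Step 6 — Current: I = V / Z = 0.2398 - j0.001112 A = 0.2398∠-0.3° A.
Step 7 — Complex power: S = V·I* = 1.728 + j0.0563 VA.
Step 8 — Real power: P = Re(S) = 1.728 W.
Step 9 — Reactive power: Q = Im(S) = 0.0563 VAR.
Step 10 — Apparent power: |S| = 1.729 VA.
Step 11 — Power factor: PF = P/|S| = 0.9995 (lagging).

(a) P = 1.728 W  (b) Q = 0.0563 VAR  (c) S = 1.729 VA  (d) PF = 0.9995 (lagging)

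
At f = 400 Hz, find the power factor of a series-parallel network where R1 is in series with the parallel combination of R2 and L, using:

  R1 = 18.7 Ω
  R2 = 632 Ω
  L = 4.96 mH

Step 1 — Angular frequency: ω = 2π·f = 2π·400 = 2513 rad/s.
Step 2 — Component impedances:
  R1: Z = R = 18.7 Ω
  R2: Z = R = 632 Ω
  L: Z = jωL = j·2513·0.00496 = 0 + j12.47 Ω
Step 3 — Parallel branch: R2 || L = 1/(1/R2 + 1/L) = 0.2458 + j12.46 Ω.
Step 4 — Series with R1: Z_total = R1 + (R2 || L) = 18.95 + j12.46 Ω = 22.68∠33.3° Ω.
Step 5 — Power factor: PF = cos(φ) = Re(Z)/|Z| = 18.95/22.68 = 0.8355.
Step 6 — Type: Im(Z) = 12.46 ⇒ lagging (phase φ = 33.3°).

PF = 0.8355 (lagging, φ = 33.3°)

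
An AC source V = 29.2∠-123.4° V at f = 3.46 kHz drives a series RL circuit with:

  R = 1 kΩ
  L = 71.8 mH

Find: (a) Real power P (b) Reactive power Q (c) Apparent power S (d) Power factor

Step 1 — Angular frequency: ω = 2π·f = 2π·3460 = 2.174e+04 rad/s.
Step 2 — Component impedances:
  R: Z = R = 1000 Ω
  L: Z = jωL = j·2.174e+04·0.0718 = 0 + j1561 Ω
Step 3 — Series combination: Z_total = R + L = 1000 + j1561 Ω = 1854∠57.4° Ω.
Step 4 — Source phasor: V = 29.2∠-123.4° V = -16.07 - j24.38 V.
Step 5 — Current: I = V / Z = -0.01575 + j0.0002074 A = 0.01575∠179.2° A.
Step 6 — Complex power: S = V·I* = 0.2481 + j0.3873 VA.
Step 7 — Real power: P = Re(S) = 0.2481 W.
Step 8 — Reactive power: Q = Im(S) = 0.3873 VAR.
Step 9 — Apparent power: |S| = 0.4599 VA.
Step 10 — Power factor: PF = P/|S| = 0.5394 (lagging).

(a) P = 0.2481 W  (b) Q = 0.3873 VAR  (c) S = 0.4599 VA  (d) PF = 0.5394 (lagging)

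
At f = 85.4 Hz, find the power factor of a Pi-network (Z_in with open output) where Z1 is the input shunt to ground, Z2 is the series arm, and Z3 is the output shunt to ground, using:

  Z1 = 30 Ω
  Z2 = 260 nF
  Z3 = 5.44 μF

Step 1 — Angular frequency: ω = 2π·f = 2π·85.4 = 536.6 rad/s.
Step 2 — Component impedances:
  Z1: Z = R = 30 Ω
  Z2: Z = 1/(jωC) = -j/(ω·C) = 0 - j7168 Ω
  Z3: Z = 1/(jωC) = -j/(ω·C) = 0 - j342.6 Ω
Step 3 — With open output, the series arm Z2 and the output shunt Z3 appear in series to ground: Z2 + Z3 = 0 - j7510 Ω.
Step 4 — Parallel with input shunt Z1: Z_in = Z1 || (Z2 + Z3) = 30 - j0.1198 Ω = 30∠-0.2° Ω.
Step 5 — Power factor: PF = cos(φ) = Re(Z)/|Z| = 30/30 = 1.
Step 6 — Type: Im(Z) = -0.1198 ⇒ leading (phase φ = -0.2°).

PF = 1 (leading, φ = -0.2°)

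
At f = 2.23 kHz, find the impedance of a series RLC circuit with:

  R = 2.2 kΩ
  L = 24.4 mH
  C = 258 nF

Step 1 — Angular frequency: ω = 2π·f = 2π·2230 = 1.401e+04 rad/s.
Step 2 — Component impedances:
  R: Z = R = 2200 Ω
  L: Z = jωL = j·1.401e+04·0.0244 = 0 + j341.9 Ω
  C: Z = 1/(jωC) = -j/(ω·C) = 0 - j276.6 Ω
Step 3 — Series combination: Z_total = R + L + C = 2200 + j65.25 Ω = 2201∠1.7° Ω.

Z = 2200 + j65.25 Ω = 2201∠1.7° Ω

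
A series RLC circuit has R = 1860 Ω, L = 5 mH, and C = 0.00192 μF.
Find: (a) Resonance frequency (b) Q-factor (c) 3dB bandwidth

Step 1 — Resonance: ω₀ = 1/√(LC) = 1/√(0.005·1.92e-09) = 3.227e+05 rad/s.
Step 2 — f₀ = ω₀/(2π) = 5.137e+04 Hz.
Step 3 — Series Q: Q = ω₀L/R = 3.227e+05·0.005/1860 = 0.8676.
Step 4 — Bandwidth: Δω = ω₀/Q = 3.72e+05 rad/s; BW = Δω/(2π) = 5.921e+04 Hz.

(a) f₀ = 5.137e+04 Hz  (b) Q = 0.8676  (c) BW = 5.921e+04 Hz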